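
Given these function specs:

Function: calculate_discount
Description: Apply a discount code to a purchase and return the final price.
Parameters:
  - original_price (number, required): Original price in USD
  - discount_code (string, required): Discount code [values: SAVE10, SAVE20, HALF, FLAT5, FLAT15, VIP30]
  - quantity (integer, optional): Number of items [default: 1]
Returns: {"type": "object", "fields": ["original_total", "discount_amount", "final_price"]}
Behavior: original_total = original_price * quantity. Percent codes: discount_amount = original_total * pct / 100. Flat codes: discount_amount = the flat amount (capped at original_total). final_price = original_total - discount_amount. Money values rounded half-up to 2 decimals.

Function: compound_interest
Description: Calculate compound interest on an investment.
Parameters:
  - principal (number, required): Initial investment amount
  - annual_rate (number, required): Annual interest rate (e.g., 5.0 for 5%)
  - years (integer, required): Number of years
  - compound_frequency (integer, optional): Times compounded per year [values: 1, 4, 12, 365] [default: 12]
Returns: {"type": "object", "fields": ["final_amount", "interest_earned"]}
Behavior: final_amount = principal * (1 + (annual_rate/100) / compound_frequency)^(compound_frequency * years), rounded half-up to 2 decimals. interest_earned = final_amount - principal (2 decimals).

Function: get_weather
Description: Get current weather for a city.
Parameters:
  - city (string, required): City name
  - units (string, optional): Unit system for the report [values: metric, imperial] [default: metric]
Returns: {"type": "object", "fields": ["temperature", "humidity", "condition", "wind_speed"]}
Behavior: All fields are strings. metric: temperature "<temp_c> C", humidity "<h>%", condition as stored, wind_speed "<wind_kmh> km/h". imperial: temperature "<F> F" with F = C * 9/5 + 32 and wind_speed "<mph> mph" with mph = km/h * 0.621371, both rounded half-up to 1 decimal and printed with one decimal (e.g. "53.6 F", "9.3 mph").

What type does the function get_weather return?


The get_weather spec declares Returns: {"type": "object", "fields": ["temperature", "humidity", "condition", "wind_speed"]}
Type:
object


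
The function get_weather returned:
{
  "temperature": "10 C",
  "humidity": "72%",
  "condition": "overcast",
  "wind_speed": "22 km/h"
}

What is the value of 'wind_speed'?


22 km/h


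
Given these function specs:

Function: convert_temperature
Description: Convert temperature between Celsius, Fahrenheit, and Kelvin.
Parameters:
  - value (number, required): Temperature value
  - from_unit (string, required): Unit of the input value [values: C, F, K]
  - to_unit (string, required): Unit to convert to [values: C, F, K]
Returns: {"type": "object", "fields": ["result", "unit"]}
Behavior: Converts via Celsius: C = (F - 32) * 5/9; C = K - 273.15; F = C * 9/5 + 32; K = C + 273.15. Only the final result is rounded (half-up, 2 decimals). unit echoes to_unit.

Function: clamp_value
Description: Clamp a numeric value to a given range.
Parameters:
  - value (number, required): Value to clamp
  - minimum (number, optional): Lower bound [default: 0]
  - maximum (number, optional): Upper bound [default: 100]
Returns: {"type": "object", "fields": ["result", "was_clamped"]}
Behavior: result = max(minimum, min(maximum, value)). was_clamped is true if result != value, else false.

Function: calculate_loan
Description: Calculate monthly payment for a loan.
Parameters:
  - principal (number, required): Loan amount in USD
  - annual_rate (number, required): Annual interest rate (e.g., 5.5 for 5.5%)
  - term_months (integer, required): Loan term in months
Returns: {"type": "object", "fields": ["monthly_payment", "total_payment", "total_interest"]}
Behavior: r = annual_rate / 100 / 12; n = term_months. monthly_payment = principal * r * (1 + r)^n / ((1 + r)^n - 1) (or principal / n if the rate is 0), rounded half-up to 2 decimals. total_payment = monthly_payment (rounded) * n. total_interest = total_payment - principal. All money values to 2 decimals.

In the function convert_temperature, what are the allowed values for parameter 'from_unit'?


The convert_temperature spec declares:
  - from_unit (string, required): Unit of the input value [values: C, F, K]
Allowed values:
C, F, K


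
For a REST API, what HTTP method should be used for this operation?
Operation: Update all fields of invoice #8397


GET = read, POST = create, PUT = update/replace, DELETE = remove
This operation is an update/replace.
PUT


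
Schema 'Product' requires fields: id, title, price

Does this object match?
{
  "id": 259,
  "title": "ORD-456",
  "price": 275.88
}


Checking required fields... All present.
Valid - all required fields present


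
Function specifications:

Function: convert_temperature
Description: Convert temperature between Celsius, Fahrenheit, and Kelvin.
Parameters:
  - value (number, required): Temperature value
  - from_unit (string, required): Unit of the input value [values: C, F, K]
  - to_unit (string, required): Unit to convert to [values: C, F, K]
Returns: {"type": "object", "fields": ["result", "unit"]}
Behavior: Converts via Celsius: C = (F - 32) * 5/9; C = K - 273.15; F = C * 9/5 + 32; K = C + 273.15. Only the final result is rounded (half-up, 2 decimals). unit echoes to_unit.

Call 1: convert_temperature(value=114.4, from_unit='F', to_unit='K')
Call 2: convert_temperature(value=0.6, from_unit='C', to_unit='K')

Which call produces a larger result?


Call 1:
  To C: (114.4 - 32) * 5/9 = 45.777778
  To K: 45.777778 + 273.15 = 318.927778
  Round to 2 decimals: 318.93
  -> 318.93 K
Call 2:
  Input already in C: 0.6
  To K: 0.6 + 273.15 = 273.75
  Round to 2 decimals: 273.75
  -> 273.75 K
Call 1 (318.93 K)


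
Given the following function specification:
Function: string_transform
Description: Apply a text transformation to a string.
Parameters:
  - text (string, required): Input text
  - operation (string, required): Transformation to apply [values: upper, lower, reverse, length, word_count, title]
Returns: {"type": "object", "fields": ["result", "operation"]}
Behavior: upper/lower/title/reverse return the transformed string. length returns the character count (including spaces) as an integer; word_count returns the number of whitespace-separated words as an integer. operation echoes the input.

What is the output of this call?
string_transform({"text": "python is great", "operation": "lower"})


lower('python is great') = 'python is great'
Output:
{"result": "python is great", "operation": "lower"}


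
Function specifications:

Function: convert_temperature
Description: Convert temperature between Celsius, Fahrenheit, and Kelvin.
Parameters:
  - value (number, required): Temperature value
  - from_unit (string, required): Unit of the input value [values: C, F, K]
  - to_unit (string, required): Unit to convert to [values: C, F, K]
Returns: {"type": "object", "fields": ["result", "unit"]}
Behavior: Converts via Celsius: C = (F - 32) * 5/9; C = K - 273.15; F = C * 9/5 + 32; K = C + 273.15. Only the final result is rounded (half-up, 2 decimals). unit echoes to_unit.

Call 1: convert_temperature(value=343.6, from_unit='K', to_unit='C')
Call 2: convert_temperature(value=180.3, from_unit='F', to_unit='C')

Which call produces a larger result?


Call 1:
  To C: 343.6 - 273.15 = 70.45
  Target is C: 70.45
  Round to 2 decimals: 70.45
  -> 70.45 C
Call 2:
  To C: (180.3 - 32) * 5/9 = 82.388889
  Target is C: 82.388889
  Round to 2 decimals: 82.39
  -> 82.39 C
Call 2 (82.39 C)


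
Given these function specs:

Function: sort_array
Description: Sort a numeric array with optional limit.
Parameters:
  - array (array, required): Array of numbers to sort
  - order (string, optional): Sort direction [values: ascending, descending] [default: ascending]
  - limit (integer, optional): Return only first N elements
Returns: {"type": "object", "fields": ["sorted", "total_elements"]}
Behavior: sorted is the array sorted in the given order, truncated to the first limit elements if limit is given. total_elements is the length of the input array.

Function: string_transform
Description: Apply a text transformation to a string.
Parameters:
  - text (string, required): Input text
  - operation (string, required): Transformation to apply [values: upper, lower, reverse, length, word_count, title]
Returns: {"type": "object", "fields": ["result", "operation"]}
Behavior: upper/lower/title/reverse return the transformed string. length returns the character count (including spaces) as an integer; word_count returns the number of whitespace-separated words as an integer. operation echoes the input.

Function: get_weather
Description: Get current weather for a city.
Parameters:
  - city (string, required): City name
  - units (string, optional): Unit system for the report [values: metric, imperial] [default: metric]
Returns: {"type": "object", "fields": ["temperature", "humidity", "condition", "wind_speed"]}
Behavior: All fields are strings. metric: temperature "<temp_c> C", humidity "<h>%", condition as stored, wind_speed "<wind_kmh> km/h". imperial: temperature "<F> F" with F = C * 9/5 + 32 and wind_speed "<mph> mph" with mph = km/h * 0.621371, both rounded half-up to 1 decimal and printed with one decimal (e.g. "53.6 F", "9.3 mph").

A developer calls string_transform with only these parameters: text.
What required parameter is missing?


Required parameters: text, operation
Provided: text
Missing: operation
operation


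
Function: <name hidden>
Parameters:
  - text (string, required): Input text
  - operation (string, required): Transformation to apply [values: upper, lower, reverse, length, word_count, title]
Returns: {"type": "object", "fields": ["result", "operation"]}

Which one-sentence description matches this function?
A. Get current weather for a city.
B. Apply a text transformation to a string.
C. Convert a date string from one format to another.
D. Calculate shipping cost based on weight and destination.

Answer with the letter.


Parameters text, operation and return ["result", "operation"] fit: Apply a text transformation to a string.
B


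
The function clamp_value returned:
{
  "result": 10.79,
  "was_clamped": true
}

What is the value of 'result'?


10.79


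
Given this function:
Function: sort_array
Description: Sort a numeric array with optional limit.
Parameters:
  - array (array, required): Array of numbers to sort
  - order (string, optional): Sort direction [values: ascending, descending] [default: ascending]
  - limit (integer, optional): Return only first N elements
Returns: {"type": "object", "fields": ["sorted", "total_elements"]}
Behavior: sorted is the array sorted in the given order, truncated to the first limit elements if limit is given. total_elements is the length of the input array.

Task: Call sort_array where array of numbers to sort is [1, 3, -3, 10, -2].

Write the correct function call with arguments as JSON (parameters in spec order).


Mapping each described value to its parameter name:
  'Array of numbers to sort' -> array = [1, 3, -3, 10, -2]
sort_array({"array": [1, 3, -3, 10, -2]})


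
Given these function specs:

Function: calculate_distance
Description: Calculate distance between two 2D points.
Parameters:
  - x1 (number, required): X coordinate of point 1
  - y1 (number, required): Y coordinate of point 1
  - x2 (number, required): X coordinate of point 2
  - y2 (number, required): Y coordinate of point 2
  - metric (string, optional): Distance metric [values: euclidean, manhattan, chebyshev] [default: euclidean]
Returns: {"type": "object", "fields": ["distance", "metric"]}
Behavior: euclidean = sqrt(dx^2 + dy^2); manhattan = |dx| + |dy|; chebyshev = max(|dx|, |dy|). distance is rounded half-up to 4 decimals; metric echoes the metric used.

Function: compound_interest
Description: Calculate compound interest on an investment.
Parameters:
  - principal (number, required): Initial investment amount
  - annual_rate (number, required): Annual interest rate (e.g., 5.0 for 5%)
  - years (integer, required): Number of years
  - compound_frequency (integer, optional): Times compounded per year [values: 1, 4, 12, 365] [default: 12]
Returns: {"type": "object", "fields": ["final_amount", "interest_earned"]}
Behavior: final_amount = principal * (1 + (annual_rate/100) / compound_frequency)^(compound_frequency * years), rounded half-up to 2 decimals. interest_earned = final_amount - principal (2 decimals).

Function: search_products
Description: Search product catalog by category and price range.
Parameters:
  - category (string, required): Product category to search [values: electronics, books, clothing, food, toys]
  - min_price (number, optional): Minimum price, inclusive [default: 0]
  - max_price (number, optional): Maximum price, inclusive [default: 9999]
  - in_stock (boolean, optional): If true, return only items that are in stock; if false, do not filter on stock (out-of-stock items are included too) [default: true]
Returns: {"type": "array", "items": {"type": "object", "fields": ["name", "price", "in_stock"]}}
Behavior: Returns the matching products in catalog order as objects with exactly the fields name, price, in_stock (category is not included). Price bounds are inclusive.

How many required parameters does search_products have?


Parameters of search_products: category (required), min_price (optional), max_price (optional), in_stock (optional)
Required count:
1


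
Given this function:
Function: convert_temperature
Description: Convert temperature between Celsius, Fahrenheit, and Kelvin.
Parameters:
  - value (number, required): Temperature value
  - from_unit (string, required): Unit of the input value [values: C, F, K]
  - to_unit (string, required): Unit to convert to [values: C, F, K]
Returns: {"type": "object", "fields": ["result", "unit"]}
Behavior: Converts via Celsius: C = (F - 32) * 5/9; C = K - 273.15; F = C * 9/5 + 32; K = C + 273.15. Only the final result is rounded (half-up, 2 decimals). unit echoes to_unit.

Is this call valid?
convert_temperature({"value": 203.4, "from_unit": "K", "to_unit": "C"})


Checking all required parameters present and types match... All valid.
Valid


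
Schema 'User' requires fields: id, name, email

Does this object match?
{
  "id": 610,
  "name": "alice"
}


Checking required fields...
Missing: email
Invalid - missing required field 'email'


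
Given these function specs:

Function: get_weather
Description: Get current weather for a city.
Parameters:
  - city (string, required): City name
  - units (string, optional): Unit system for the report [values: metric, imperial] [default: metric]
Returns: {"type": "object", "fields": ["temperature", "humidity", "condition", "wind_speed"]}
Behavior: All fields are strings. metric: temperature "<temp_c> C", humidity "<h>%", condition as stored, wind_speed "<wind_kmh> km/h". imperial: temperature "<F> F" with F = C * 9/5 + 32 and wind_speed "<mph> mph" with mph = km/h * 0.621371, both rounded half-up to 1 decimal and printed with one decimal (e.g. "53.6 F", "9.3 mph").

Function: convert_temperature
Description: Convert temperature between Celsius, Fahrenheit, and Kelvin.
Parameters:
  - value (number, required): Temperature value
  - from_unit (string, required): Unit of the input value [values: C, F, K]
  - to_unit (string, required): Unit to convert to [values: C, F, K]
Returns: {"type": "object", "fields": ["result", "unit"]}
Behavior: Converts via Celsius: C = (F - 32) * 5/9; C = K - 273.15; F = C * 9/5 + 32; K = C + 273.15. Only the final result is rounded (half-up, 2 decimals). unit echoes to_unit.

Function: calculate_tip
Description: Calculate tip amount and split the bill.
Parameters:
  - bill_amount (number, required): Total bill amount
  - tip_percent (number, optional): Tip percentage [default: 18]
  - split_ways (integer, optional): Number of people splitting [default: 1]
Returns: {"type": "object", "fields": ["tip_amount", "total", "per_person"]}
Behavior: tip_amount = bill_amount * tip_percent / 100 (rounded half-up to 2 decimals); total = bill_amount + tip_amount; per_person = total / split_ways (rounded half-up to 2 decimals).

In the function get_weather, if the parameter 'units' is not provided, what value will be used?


The get_weather spec declares:
  - units (string, optional): Unit system for the report [values: metric, imperial] [default: metric]
Default:
metric


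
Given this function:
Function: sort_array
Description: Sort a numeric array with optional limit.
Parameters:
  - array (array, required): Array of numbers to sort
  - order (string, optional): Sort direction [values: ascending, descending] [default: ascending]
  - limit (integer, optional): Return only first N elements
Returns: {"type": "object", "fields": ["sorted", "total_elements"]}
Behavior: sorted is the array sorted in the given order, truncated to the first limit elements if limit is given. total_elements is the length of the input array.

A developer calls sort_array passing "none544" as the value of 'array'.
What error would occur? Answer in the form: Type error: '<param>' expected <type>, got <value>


Spec: 'array' is declared as array; "none544" is a string.
Type error: 'array' expected array, got "none544"


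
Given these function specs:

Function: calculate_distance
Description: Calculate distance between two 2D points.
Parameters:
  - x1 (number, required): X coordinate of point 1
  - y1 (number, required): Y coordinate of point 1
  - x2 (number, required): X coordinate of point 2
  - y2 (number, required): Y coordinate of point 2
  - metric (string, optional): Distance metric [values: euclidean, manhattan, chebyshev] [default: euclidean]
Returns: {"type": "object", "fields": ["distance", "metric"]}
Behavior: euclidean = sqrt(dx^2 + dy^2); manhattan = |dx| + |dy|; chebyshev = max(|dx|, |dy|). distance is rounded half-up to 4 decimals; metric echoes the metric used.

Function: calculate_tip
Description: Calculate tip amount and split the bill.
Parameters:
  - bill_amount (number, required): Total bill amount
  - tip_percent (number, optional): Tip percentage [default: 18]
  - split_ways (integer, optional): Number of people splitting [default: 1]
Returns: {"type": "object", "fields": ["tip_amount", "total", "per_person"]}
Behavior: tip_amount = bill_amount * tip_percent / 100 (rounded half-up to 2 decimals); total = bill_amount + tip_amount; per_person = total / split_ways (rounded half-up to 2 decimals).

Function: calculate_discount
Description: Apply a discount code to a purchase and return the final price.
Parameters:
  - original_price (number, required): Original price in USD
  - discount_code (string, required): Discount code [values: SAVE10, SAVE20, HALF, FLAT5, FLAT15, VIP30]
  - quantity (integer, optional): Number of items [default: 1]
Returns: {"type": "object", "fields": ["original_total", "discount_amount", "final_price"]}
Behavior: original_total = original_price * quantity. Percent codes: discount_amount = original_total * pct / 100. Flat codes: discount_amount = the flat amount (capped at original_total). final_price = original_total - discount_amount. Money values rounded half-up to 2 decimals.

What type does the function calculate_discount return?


The calculate_discount spec declares Returns: {"type": "object", "fields": ["original_total", "discount_amount", "final_price"]}
Type:
object


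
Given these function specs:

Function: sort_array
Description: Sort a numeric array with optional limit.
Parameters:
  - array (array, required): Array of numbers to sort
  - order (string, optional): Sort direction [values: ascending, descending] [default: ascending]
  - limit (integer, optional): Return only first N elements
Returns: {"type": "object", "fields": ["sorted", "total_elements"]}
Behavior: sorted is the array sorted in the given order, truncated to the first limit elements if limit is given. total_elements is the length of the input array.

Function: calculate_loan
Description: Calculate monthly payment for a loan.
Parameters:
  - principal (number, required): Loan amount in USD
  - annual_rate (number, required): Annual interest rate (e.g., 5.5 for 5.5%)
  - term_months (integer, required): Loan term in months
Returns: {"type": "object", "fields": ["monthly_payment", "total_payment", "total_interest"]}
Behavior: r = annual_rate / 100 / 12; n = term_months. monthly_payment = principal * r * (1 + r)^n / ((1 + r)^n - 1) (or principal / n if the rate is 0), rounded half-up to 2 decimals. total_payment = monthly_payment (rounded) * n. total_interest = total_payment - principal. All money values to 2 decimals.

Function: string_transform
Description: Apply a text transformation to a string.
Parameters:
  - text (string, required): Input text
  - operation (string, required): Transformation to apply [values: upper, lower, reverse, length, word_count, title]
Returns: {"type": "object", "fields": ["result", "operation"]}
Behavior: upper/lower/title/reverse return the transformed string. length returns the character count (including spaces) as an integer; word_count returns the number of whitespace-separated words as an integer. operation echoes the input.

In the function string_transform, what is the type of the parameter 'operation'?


The string_transform spec declares:
  - operation (string, required): Transformation to apply [values: upper, lower, reverse, length, word_count, title]
Type:
string


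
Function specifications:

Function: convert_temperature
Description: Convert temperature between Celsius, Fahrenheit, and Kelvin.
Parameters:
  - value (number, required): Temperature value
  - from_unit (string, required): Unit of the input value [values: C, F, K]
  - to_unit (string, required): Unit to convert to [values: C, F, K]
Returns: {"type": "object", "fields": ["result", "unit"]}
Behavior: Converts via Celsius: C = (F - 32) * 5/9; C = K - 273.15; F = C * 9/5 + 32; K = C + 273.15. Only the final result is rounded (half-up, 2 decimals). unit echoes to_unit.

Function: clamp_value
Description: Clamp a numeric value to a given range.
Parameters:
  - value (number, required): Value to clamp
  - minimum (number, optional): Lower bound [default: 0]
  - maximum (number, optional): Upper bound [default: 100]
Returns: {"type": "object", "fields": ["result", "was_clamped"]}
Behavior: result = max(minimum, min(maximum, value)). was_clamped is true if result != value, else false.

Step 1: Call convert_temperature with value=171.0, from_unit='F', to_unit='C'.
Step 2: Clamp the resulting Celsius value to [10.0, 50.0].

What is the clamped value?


Step 1: convert_temperature(value=171.0, from_unit=F, to_unit=C)
  To C: (171 - 32) * 5/9 = 77.222222
  Target is C: 77.222222
  Round to 2 decimals: 77.22
  -> result = 77.22 C
Step 2: clamp_value(value=77.22, minimum=10.0, maximum=50.0)
  result = max(10.0, min(50.0, 77.22)) = max(10.0, 50.0) = 50.0
  was_clamped = (50.0 != 77.22) = true
  -> result = 50.0
50.0


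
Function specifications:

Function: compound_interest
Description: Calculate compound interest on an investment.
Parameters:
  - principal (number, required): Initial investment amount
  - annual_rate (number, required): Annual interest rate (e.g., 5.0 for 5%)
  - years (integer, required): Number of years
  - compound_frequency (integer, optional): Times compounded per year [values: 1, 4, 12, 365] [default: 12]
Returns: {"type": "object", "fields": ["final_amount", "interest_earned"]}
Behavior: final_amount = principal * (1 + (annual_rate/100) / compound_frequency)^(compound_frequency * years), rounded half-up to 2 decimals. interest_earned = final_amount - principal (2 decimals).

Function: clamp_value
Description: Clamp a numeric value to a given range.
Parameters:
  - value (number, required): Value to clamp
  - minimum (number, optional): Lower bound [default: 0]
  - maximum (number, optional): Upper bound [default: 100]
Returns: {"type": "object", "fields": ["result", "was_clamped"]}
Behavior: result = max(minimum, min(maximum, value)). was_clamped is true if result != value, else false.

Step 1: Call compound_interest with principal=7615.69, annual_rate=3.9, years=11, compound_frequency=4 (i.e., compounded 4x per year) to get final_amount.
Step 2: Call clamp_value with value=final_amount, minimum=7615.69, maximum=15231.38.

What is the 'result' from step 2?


Step 1: compound_interest
  rate per period = 3.9/100/4 = 0.00975 (keep full precision); periods = 4 * 11 = 44
  (1 + 0.00975)^44 = 1.5325333
  final_amount = 7615.69 * 1.5325333 = 11671.298557 -> 11671.30
  interest_earned = 11671.30 - 7615.69 = 4055.61
  -> final_amount = 11671.3
Step 2: clamp_value(value=11671.3, minimum=7615.69, maximum=15231.38)
  result = max(7615.69, min(15231.38, 11671.3)) = max(7615.69, 11671.3) = 11671.3
  was_clamped = (11671.3 != 11671.3) = false
  -> result = 11671.3
11671.3


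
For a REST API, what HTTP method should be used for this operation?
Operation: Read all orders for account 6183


GET = read, POST = create, PUT = update/replace, DELETE = remove
This operation is a read.
GET


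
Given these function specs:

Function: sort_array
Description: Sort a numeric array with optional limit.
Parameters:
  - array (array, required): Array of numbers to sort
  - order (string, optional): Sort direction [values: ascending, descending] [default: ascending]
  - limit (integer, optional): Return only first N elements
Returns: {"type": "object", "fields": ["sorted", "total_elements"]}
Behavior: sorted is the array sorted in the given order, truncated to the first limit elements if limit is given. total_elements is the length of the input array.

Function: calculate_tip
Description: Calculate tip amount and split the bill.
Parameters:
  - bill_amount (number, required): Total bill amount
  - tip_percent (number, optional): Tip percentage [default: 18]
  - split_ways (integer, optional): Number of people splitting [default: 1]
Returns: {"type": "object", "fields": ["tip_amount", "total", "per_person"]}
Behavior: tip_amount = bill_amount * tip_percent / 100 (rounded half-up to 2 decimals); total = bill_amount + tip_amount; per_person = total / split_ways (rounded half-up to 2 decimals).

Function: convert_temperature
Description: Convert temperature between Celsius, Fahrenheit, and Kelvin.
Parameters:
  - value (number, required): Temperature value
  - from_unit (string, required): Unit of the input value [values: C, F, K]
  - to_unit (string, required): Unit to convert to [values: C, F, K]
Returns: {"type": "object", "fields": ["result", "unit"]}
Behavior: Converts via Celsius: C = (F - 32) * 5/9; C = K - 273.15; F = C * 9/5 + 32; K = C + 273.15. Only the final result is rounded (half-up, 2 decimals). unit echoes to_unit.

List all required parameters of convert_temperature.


Parameters of convert_temperature and their required/optional flag:
  value: required
  from_unit: required
  to_unit: required
from_unit, to_unit, value


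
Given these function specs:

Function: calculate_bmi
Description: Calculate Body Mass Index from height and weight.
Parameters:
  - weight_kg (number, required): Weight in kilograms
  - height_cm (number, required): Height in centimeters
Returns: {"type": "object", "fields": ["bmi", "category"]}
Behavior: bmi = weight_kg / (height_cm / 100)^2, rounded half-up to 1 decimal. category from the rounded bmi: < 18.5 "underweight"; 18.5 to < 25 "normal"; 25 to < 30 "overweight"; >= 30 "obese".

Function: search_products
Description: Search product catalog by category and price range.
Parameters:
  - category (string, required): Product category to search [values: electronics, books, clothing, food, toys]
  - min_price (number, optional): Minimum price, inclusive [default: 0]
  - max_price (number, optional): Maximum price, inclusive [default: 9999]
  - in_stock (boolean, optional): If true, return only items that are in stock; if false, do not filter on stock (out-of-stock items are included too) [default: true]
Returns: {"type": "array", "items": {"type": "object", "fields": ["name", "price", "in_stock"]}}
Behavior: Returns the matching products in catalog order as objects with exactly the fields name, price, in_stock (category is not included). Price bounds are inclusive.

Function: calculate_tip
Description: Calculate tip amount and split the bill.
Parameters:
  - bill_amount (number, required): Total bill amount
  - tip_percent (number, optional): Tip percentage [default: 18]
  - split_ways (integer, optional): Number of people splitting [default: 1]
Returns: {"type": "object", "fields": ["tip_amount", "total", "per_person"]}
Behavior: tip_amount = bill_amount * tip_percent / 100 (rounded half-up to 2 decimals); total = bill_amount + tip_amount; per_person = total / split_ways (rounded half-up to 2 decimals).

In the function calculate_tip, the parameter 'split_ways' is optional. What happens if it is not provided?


The calculate_tip spec declares:
  - split_ways (integer, optional): Number of people splitting [default: 1]
It defaults to 1


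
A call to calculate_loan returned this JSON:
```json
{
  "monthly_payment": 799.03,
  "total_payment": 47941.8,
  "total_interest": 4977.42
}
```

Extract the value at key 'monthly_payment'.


799.03


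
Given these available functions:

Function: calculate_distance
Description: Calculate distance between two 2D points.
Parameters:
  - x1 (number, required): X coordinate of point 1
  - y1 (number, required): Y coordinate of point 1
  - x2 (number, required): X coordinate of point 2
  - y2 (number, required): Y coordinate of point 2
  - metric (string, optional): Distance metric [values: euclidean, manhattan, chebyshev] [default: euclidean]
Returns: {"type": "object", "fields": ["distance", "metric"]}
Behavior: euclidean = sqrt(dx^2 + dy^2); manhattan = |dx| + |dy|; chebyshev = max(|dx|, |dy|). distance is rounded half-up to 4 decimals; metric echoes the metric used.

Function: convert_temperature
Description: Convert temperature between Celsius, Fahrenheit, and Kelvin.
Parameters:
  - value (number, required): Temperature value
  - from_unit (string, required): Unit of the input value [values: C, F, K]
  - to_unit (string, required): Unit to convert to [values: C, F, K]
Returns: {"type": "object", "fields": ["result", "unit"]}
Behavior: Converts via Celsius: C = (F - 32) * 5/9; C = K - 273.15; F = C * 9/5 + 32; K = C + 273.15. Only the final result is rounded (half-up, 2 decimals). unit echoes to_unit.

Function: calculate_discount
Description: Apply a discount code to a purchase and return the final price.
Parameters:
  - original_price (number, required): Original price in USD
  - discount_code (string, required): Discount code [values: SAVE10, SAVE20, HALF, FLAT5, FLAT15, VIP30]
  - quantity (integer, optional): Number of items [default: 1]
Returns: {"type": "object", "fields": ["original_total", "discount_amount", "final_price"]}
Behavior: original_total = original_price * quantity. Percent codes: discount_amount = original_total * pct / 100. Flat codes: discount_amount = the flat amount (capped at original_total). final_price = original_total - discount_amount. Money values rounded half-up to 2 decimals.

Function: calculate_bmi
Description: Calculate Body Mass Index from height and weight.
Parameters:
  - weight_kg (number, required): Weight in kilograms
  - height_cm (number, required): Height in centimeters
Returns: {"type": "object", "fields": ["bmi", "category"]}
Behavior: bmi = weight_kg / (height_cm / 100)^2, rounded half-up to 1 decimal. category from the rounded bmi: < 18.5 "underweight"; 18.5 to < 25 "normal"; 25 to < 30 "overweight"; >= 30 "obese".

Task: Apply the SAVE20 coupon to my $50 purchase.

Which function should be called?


The task needs a function whose description is: Apply a discount code to a purchase and return the final price.
calculate_discount


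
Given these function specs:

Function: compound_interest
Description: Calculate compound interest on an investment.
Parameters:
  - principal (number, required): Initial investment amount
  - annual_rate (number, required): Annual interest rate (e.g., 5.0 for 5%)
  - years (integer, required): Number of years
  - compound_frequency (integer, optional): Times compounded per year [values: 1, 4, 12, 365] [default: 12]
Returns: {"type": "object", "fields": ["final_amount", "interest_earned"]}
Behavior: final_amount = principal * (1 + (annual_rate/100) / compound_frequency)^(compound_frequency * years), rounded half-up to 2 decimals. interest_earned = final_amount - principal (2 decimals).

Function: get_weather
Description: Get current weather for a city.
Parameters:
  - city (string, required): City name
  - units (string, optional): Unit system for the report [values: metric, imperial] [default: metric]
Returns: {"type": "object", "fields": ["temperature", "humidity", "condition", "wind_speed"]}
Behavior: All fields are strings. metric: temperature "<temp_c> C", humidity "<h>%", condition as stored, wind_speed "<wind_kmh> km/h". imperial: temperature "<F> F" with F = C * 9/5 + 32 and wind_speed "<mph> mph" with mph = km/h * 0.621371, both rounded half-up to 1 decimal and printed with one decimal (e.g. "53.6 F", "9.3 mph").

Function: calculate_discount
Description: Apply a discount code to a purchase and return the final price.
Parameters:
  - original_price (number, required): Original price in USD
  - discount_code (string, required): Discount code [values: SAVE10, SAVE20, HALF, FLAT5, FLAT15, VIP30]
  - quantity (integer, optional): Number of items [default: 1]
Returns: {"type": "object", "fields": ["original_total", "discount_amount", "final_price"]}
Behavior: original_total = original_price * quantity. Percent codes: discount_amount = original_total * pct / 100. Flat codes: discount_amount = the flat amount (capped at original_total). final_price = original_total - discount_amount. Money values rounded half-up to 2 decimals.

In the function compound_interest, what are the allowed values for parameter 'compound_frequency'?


The compound_interest spec declares:
  - compound_frequency (integer, optional): Times compounded per year [values: 1, 4, 12, 365] [default: 12]
Allowed values:
1, 4, 12, 365


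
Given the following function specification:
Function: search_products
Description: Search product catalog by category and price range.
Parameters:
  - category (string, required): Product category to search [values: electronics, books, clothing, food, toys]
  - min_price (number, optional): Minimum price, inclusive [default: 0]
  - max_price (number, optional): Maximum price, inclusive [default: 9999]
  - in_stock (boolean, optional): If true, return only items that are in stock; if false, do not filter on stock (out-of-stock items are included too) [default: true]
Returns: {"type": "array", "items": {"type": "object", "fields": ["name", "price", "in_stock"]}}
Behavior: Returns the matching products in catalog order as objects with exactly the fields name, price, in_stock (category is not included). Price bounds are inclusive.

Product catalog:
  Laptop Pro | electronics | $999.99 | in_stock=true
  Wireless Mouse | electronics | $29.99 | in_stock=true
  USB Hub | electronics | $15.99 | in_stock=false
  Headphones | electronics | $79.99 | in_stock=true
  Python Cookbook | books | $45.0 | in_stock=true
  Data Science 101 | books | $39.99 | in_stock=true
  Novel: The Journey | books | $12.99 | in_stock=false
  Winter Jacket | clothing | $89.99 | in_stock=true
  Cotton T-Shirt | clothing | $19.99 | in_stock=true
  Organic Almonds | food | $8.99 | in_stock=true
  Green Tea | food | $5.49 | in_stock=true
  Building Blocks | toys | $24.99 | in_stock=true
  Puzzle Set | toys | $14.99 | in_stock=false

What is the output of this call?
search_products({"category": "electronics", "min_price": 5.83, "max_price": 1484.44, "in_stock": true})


Filter: category=electronics, 5.83 <= price <= 1484.44, in-stock only
  Laptop Pro ($999.99): keep
  Wireless Mouse ($29.99): keep
  USB Hub ($15.99): out of stock -> skip
  Headphones ($79.99): keep
Output:
[{"name": "Laptop Pro", "price": 999.99, "in_stock": true}, {"name": "Wireless Mouse", "price": 29.99, "in_stock": true}, {"name": "Headphones", "price": 79.99, "in_stock": true}]


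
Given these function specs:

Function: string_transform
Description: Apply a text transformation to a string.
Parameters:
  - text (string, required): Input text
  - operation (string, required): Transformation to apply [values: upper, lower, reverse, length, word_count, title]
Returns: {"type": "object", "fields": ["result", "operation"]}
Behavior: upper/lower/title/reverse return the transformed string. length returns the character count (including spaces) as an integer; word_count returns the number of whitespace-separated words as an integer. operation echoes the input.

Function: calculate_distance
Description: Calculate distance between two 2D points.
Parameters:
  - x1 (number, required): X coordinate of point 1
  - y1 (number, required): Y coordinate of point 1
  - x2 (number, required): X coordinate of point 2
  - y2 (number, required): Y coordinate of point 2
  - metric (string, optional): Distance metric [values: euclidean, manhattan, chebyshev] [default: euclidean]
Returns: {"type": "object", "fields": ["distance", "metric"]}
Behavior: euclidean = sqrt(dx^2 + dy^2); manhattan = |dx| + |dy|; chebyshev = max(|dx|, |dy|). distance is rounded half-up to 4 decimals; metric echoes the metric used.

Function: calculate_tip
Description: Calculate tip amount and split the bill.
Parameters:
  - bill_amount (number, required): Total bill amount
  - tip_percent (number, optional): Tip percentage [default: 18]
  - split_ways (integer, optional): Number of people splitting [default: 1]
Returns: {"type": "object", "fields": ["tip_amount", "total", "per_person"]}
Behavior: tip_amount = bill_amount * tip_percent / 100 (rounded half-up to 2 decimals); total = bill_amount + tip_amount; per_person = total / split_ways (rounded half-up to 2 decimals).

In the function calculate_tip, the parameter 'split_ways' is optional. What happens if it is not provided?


The calculate_tip spec declares:
  - split_ways (integer, optional): Number of people splitting [default: 1]
It defaults to 1


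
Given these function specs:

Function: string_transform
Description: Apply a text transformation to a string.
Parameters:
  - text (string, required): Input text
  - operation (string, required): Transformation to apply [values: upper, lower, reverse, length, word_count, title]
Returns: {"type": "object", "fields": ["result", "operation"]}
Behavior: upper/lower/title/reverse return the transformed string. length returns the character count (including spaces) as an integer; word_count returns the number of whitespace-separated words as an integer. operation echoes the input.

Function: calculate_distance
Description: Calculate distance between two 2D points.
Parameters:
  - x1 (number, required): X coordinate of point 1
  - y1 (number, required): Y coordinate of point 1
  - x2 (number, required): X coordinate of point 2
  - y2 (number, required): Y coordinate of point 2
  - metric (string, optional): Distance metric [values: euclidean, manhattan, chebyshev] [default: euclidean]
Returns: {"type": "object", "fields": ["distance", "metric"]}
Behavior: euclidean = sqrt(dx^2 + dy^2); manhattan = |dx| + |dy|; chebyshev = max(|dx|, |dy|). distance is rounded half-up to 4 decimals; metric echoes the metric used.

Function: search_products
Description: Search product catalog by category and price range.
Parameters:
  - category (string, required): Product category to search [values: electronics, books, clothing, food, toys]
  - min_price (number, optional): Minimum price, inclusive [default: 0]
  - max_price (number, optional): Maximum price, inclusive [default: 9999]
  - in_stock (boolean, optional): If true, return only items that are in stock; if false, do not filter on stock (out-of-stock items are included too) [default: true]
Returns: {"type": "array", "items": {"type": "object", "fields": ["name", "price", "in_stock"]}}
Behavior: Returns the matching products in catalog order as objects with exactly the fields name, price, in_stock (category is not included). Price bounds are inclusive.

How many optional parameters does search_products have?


Parameters of search_products: category (required), min_price (optional), max_price (optional), in_stock (optional)
Optional count:
3
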